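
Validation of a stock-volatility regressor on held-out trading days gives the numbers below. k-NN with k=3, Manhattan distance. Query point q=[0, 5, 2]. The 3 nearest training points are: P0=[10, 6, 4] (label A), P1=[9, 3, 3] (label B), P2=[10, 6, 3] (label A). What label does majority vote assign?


d(q,P0) = 13  (label A)
d(q,P1) = 12  (label B)
d(q,P2) = 12  (label A)
Votes: A=2, B=1
Majority → A

A


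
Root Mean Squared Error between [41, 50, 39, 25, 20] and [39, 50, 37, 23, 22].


MSE = 16/5 = 3.2
RMSE = √(16/5) = 1.7889

1.7889


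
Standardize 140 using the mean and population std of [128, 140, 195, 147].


μ = 152.5, σ = 25.4608
z = (140 - 152.5)/25.4608 = -0.491

-0.491


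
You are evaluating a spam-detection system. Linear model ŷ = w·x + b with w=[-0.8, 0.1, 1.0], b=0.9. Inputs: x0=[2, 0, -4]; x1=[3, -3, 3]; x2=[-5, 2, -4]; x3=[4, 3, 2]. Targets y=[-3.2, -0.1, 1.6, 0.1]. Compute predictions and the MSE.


ŷ0 = (-0.8)·(2) + (0.1)·(0) + (1.0)·(-4) + 0.9 = -4.7
ŷ1 = (-0.8)·(3) + (0.1)·(-3) + (1.0)·(3) + 0.9 = 1.2
ŷ2 = (-0.8)·(-5) + (0.1)·(2) + (1.0)·(-4) + 0.9 = 1.1
ŷ3 = (-0.8)·(4) + (0.1)·(3) + (1.0)·(2) + 0.9 = -0.0
errors² = [2.25, 1.69, 0.25, 0.01]
MSE = 4.2000/4 = 1.05

1.05


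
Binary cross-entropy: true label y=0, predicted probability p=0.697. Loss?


BCE = -[y·ln(p) + (1-y)·ln(1-p)]
= -0 - 1·ln(1-0.697)
= -ln(0.303) = 1.194

1.194


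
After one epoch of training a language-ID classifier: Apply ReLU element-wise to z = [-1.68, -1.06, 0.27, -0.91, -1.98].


ReLU(-1.68) = max(0, -1.68) = 0.0
ReLU(-1.06) = max(0, -1.06) = 0.0
ReLU(0.27) = max(0, 0.27) = 0.27
ReLU(-0.91) = max(0, -0.91) = 0.0
ReLU(-1.98) = max(0, -1.98) = 0.0
result = [0.0, 0.0, 0.27, 0.0, 0.0]

[0.0, 0.0, 0.27, 0.0, 0.0]


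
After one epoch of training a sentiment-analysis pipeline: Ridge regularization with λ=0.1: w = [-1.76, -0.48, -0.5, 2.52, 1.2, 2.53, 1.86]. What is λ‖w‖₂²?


‖w‖₂² = (-1.76)² + (-0.48)² + (-0.5)² + (2.52)² + (1.2)² + (2.53)² + (1.86)²
     = 3.0976 + 0.2304 + 0.25 + 6.3504 + 1.44 + 6.4009 + 3.4596
     = 21.2289
λ·‖w‖₂² = 0.1·21.2289 = 2.12289

2.12289


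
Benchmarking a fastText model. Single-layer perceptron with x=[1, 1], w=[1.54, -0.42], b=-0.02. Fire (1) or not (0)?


z = (1)·(1.54) + (1)·(-0.42) - 0.02
  = 1.1
step(z) = 1 (z≥0)

1


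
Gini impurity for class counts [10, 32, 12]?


Probabilities: [10/54, 32/54, 12/54] ≈ [0.1852, 0.5926, 0.2222]
Σpᵢ² = (100 + 1024 + 144)/54² = 1268/2916
Gini = 1 - Σpᵢ² = 1 - 1268/2916 = 0.5652

0.5652


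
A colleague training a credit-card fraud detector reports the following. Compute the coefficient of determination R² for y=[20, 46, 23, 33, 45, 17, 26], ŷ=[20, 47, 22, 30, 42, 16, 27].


ȳ = 30
SS_res = Σ(y-ŷ)² = 22
SS_tot = Σ(y-ȳ)² = 824
R² = 1 - SS_res/SS_tot = 1 - 0.0267 = 0.9733

0.9733


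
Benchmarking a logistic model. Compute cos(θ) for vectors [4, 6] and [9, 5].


A·B = 4·9 + 6·5 = 66
‖A‖ = √52 = 7.2111, ‖B‖ = √106 = 10.2956
cos = 66/(√52·√106) = 66/√5512 = 0.889

0.889


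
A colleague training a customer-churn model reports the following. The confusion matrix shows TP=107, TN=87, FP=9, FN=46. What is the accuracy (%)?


Accuracy = (TP+TN)/(TP+TN+FP+FN)
= (107+87)/(249)
= 194/249 = 77.91%

77.91%


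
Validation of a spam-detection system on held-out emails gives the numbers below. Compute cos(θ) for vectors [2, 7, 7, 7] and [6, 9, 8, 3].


A·B = 2·6 + 7·9 + 7·8 + 7·3 = 152
‖A‖ = √151 = 12.2882, ‖B‖ = √190 = 13.784
cos = 152/(√151·√190) = 152/√28690 = 0.8974

0.8974


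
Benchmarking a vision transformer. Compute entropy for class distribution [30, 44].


Probabilities: [30/74, 44/74] ≈ [0.4054, 0.5946]
H = -((30/74)·log₂(30/74) + (44/74)·log₂(44/74))
  = 0.974 bits

0.974 bits


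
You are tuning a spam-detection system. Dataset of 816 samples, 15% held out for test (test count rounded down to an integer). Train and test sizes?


Test = ⌊816·15/100⌋ = 122
Train = 816 - 122 = 694

Train: 694, Test: 122


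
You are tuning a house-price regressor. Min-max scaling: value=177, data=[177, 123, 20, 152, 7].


min=7, max=177
(177-7)/(177-7) = 170/170 = 1.0

1.0


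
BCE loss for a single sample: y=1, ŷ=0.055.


BCE = -[y·ln(p) + (1-y)·ln(1-p)]
= -1·ln(0.055) - 0
= -ln(0.055) = 2.9004

2.9004


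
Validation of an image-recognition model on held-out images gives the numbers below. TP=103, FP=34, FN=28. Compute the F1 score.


Precision = 103/137 = 0.7518
Recall = 103/131 = 0.7863
F1 = 2·P·R/(P+R) = 2·TP/(2·TP+FP+FN) = 206/(206+34+28) = 206/268 = 0.7687

0.7687


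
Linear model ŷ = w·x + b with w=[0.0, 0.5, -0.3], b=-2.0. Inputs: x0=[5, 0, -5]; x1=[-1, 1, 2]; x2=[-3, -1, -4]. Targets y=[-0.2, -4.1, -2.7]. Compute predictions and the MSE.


ŷ0 = (0.0)·(5) + (0.5)·(0) + (-0.3)·(-5) - 2.0 = -0.5
ŷ1 = (0.0)·(-1) + (0.5)·(1) + (-0.3)·(2) - 2.0 = -2.1
ŷ2 = (0.0)·(-3) + (0.5)·(-1) + (-0.3)·(-4) - 2.0 = -1.3
errors² = [0.09, 4.0, 1.96]
MSE = 6.0500/3 = 2.0167

2.0167


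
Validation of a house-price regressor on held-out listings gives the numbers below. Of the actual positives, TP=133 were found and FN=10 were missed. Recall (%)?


Recall = TP/(TP+FN)
= 133/(133+10)
= 133/143 = 93.01%

93.01%


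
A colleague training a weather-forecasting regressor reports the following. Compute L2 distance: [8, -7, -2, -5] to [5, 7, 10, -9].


d = √((8-5)² + (-7-7)² + (-2-10)² + (-5+ 9)²)
  = √(9 + 196 + 144 + 16)
  = √365 = 19.105

19.105


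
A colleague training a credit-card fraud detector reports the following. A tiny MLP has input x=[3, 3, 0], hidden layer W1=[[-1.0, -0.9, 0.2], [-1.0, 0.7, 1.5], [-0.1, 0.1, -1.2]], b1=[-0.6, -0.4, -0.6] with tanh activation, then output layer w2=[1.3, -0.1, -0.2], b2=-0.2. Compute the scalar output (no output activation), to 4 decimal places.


z1[0] = (-1.0)·(3) + (-0.9)·(3) + (0.2)·(0) - 0.6 = -6.3
z1[1] = (-1.0)·(3) + (0.7)·(3) + (1.5)·(0) - 0.4 = -1.3
z1[2] = (-0.1)·(3) + (0.1)·(3) + (-1.2)·(0) - 0.6 = -0.6
h = tanh(z1) = [-1.0, -0.8617, -0.537]
output = (1.3)·(-1.0) + (-0.1)·(-0.8617) + (-0.2)·(-0.537) - 0.2 = -1.3064

-1.3064


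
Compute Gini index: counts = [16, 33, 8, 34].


Probabilities: [16/91, 33/91, 8/91, 34/91] ≈ [0.1758, 0.3626, 0.0879, 0.3736]
Σpᵢ² = (256 + 1089 + 64 + 1156)/91² = 2565/8281
Gini = 1 - Σpᵢ² = 1 - 2565/8281 = 0.6903

0.6903


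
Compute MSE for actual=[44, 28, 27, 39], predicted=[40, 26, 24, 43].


Squared errors: (44-40)²=16, (28-26)²=4, (27-24)²=9, (39-43)²=16
Sum = 45
MSE = 45/4 = 45/4

45/4


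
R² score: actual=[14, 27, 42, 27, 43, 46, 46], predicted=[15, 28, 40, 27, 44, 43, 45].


ȳ = 35
SS_res = Σ(y-ŷ)² = 17
SS_tot = Σ(y-ȳ)² = 924
R² = 1 - SS_res/SS_tot = 1 - 0.0184 = 0.9816

0.9816


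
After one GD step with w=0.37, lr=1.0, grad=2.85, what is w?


w_new = w - α·∇
= 0.37 - 1.0·2.85
= 0.37 - 2.85
= -2.48

-2.48


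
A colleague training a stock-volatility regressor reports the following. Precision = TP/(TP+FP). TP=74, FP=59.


Precision = TP/(TP+FP)
= 74/(74+59)
= 74/133 = 55.64%

55.64%


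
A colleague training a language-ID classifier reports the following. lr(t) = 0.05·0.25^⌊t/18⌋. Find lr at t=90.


n_drops = ⌊90/18⌋ = 5
lr = 0.05·0.25^5 = 0.05·0.0009765625 = 0.000048828125

0.000048828125


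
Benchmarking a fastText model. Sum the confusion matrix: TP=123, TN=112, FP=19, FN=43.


Total = TP + TN + FP + FN
= 123 + 112 + 19 + 43
= 297
(Predicted positive: 142, predicted negative: 155)

297


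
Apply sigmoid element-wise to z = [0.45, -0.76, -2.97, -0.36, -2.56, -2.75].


σ(0.45) = 1/(1+e^-0.45) = 0.6106
σ(-0.76) = 1/(1+e^0.76) = 0.3186
σ(-2.97) = 1/(1+e^2.97) = 0.0488
σ(-0.36) = 1/(1+e^0.36) = 0.411
σ(-2.56) = 1/(1+e^2.56) = 0.0718
σ(-2.75) = 1/(1+e^2.75) = 0.0601
result = [0.6106, 0.3186, 0.0488, 0.411, 0.0718, 0.0601]

[0.6106, 0.3186, 0.0488, 0.411, 0.0718, 0.0601]


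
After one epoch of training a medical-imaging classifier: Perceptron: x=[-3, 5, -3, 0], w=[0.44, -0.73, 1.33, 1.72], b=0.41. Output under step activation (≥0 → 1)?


z = (-3)·(0.44) + (5)·(-0.73) + (-3)·(1.33) + (0)·(1.72) + 0.41
  = -8.55
step(z) = 0 (z<0)

0


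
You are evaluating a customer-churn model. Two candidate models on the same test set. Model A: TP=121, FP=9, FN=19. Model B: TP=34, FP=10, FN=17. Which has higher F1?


Model A: P=121/130=0.9308, R=121/140=0.8643, F1=2PR/(P+R)=2TP/(2TP+FP+FN)=242/270=0.8963
Model B: P=34/44=0.7727, R=34/51=0.6667, F1=2PR/(P+R)=2TP/(2TP+FP+FN)=68/95=0.7158
0.8963 > 0.7158 → Model A

Model A


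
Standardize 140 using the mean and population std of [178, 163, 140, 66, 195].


μ = 148.4, σ = 44.9916
z = (140 - 148.4)/44.9916 = -0.1867

-0.1867


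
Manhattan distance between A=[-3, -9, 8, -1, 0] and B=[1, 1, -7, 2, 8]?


d = |-3-1| + |-9-1| + |8+ 7| + |-1-2| + |0-8|
  = 4 + 10 + 15 + 3 + 8
  = 40

40


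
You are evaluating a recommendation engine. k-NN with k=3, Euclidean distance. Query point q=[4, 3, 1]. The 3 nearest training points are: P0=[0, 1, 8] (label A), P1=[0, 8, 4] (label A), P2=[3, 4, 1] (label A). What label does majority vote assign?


d(q,P0) = 8.3066  (label A)
d(q,P1) = 7.0711  (label A)
d(q,P2) = 1.4142  (label A)
Votes: A=3, B=0
Majority → A

A


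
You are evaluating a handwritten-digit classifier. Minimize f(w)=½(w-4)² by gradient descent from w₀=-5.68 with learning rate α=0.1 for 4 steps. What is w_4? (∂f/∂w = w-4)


step 1: grad = -5.68-4 = -9.68; w = -5.68 - 0.1·(-9.68) = -4.712
step 2: grad = -4.712-4 = -8.712; w = -4.712 - 0.1·(-8.712) = -3.8408
step 3: grad = -3.8408-4 = -7.8408; w = -3.8408 - 0.1·(-7.8408) = -3.05672
step 4: grad = -3.05672-4 = -7.05672; w = -3.05672 - 0.1·(-7.05672) = -2.351048

-2.351048


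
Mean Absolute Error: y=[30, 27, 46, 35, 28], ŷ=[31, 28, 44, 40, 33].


Absolute errors: |30-31|=1, |27-28|=1, |46-44|=2, |35-40|=5, |28-33|=5
Sum = 14
MAE = 14/5 = 14/5

14/5


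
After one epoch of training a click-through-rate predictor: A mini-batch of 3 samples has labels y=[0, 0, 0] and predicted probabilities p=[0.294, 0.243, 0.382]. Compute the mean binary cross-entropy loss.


L[0] = -ln(1-0.294) = -ln(0.706) = 0.3481
L[1] = -ln(1-0.243) = -ln(0.757) = 0.2784
L[2] = -ln(1-0.382) = -ln(0.618) = 0.4813
mean = (0.3481 + 0.2784 + 0.4813)/3 = 0.3693

0.3693


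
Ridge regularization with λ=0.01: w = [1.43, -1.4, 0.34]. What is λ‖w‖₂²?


‖w‖₂² = (1.43)² + (-1.4)² + (0.34)²
     = 2.0449 + 1.96 + 0.1156
     = 4.1205
λ·‖w‖₂² = 0.01·4.1205 = 0.041205

0.041205


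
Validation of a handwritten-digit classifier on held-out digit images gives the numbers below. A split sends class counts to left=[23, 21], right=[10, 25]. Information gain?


Parent = [33, 46], H_parent = 0.9804
H_left = 0.9985 (n=44), H_right = 0.8631 (n=35)
H_children = (44/79)·0.9985 + (35/79)·0.8631 = 0.9385
IG = 0.9804 - 0.9385 = 0.0419

0.0419


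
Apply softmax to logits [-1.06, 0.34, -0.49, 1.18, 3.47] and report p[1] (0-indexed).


Exponentials: e^-1.06=0.3465, e^0.34=1.4049, e^-0.49=0.6126, e^1.18=3.2544, e^3.47=32.1367
Sum = 37.7551
Softmax = [0.0092, 0.0372, 0.0162, 0.0862, 0.8512]
p[1] = 1.4049/37.7551 = 0.0372

0.0372


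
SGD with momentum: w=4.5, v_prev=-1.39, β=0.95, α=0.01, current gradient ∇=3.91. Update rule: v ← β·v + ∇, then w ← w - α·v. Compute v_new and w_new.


v_new = 0.95·-1.39 + 3.91 = -1.3205 + 3.91 = 2.5895
w_new = 4.5 - 0.01·2.5895 = 4.5 - 0.025895 = 4.474105

v_new=2.5895, w_new=4.474105


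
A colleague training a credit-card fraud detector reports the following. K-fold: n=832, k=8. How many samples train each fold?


Fold size = 832/8 = 104
Training per fold = 832 - 104 = 728

728


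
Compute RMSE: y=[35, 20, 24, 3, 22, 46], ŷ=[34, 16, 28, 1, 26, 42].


MSE = 69/6 = 11.5
RMSE = √(69/6) = 3.3912

3.3912


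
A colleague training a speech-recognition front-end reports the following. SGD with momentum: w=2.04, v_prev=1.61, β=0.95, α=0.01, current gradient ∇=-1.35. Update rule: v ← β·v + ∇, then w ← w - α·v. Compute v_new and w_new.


v_new = 0.95·1.61 - 1.35 = 1.5295 - 1.35 = 0.1795
w_new = 2.04 - 0.01·0.1795 = 2.04 - 0.001795 = 2.038205

v_new=0.1795, w_new=2.038205


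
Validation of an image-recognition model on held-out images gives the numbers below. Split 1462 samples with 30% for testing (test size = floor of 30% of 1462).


Test = ⌊1462·30/100⌋ = 438
Train = 1462 - 438 = 1024

Train: 1024, Test: 438


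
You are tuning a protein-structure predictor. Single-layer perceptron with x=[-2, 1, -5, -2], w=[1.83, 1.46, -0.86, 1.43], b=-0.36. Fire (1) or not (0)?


z = (-2)·(1.83) + (1)·(1.46) + (-5)·(-0.86) + (-2)·(1.43) - 0.36
  = -1.12
step(z) = 0 (z<0)

0


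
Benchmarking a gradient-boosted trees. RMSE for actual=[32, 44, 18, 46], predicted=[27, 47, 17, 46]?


MSE = 35/4 = 8.75
RMSE = √(35/4) = 2.958

2.958


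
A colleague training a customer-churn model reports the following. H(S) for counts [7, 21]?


Probabilities: [7/28, 21/28] ≈ [0.25, 0.75]
H = -((7/28)·log₂(7/28) + (21/28)·log₂(21/28))
  = 0.8113 bits

0.8113 bits


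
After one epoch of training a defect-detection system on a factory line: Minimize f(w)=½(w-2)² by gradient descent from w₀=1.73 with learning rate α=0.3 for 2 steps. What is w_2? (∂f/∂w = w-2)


step 1: grad = 1.73-2 = -0.27; w = 1.73 - 0.3·(-0.27) = 1.811
step 2: grad = 1.811-2 = -0.189; w = 1.811 - 0.3·(-0.189) = 1.8677

1.8677


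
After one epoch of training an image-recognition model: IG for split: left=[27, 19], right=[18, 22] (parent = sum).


Parent = [45, 41], H_parent = 0.9984
H_left = 0.9781 (n=46), H_right = 0.9928 (n=40)
H_children = (46/86)·0.9781 + (40/86)·0.9928 = 0.9849
IG = 0.9984 - 0.9849 = 0.0135

0.0135


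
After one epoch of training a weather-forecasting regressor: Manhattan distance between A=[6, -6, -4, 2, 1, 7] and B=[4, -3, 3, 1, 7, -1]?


d = |6-4| + |-6+ 3| + |-4-3| + |2-1| + |1-7| + |7+ 1|
  = 2 + 3 + 7 + 1 + 6 + 8
  = 27

27


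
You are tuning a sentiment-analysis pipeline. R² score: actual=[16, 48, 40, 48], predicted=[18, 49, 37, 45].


ȳ = 38
SS_res = Σ(y-ŷ)² = 23
SS_tot = Σ(y-ȳ)² = 688
R² = 1 - SS_res/SS_tot = 1 - 0.0334 = 0.9666

0.9666


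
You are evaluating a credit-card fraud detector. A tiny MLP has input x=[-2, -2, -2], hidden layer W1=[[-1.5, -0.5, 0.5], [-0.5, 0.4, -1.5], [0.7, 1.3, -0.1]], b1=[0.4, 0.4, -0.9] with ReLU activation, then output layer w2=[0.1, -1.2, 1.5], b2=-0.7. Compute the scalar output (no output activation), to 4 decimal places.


z1[0] = (-1.5)·(-2) + (-0.5)·(-2) + (0.5)·(-2) + 0.4 = 3.4
z1[1] = (-0.5)·(-2) + (0.4)·(-2) + (-1.5)·(-2) + 0.4 = 3.6
z1[2] = (0.7)·(-2) + (1.3)·(-2) + (-0.1)·(-2) - 0.9 = -4.7
h = ReLU(z1) = [3.4, 3.6, 0.0]
output = (0.1)·(3.4) + (-1.2)·(3.6) + (1.5)·(0.0) - 0.7 = -4.68

-4.68


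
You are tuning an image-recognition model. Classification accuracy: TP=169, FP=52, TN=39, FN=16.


Accuracy = (TP+TN)/(TP+TN+FP+FN)
= (169+39)/(276)
= 208/276 = 75.36%

75.36%


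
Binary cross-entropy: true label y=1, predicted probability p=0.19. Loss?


BCE = -[y·ln(p) + (1-y)·ln(1-p)]
= -1·ln(0.19) - 0
= -ln(0.19) = 1.6607

1.6607


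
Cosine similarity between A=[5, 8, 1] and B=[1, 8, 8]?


A·B = 5·1 + 8·8 + 1·8 = 77
‖A‖ = √90 = 9.4868, ‖B‖ = √129 = 11.3578
cos = 77/(√90·√129) = 77/√11610 = 0.7146

0.7146


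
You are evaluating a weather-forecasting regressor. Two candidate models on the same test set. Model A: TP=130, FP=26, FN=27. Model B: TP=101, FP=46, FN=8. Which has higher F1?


Model A: P=130/156=0.8333, R=130/157=0.828, F1=2PR/(P+R)=2TP/(2TP+FP+FN)=260/313=0.8307
Model B: P=101/147=0.6871, R=101/109=0.9266, F1=2PR/(P+R)=2TP/(2TP+FP+FN)=202/256=0.7891
0.8307 > 0.7891 → Model A

Model A


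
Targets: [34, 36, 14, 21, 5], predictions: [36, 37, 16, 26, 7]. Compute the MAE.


Absolute errors: |34-36|=2, |36-37|=1, |14-16|=2, |21-26|=5, |5-7|=2
Sum = 12
MAE = 12/5 = 12/5

12/5


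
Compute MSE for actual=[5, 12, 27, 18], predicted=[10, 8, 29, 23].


Squared errors: (5-10)²=25, (12-8)²=16, (27-29)²=4, (18-23)²=25
Sum = 70
MSE = 70/4 = 35/2

35/2


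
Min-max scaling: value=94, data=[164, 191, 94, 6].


min=6, max=191
(94-6)/(191-6) = 88/185 = 0.4757

0.4757


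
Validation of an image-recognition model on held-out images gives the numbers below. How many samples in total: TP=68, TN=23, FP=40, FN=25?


Total = TP + TN + FP + FN
= 68 + 23 + 40 + 25
= 156
(Predicted positive: 108, predicted negative: 48)

156


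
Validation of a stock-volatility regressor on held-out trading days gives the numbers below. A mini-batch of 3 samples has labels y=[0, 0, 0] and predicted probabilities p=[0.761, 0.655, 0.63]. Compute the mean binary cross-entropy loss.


L[0] = -ln(1-0.761) = -ln(0.239) = 1.4313
L[1] = -ln(1-0.655) = -ln(0.345) = 1.0642
L[2] = -ln(1-0.63) = -ln(0.37) = 0.9943
mean = (1.4313 + 1.0642 + 0.9943)/3 = 1.1633

1.1633


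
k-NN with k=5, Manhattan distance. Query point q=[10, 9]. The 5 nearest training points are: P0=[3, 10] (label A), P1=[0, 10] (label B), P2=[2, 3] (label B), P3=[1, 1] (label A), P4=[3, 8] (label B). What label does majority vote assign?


d(q,P0) = 8  (label A)
d(q,P1) = 11  (label B)
d(q,P2) = 14  (label B)
d(q,P3) = 17  (label A)
d(q,P4) = 8  (label B)
Votes: A=2, B=3
Majority → B

B


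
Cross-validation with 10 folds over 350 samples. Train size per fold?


Fold size = 350/10 = 35
Training per fold = 350 - 35 = 315

315


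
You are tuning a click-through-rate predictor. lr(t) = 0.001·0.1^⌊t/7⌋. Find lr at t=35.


n_drops = ⌊35/7⌋ = 5
lr = 0.001·0.1^5 = 0.001·0.00001 = 0.00000001

0.00000001


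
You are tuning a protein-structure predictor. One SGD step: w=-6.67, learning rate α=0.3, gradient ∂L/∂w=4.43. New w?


w_new = w - α·∇
= -6.67 - 0.3·4.43
= -6.67 - 1.329
= -7.999

-7.999


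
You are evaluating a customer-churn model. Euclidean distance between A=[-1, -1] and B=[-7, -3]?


d = √((-1+ 7)² + (-1+ 3)²)
  = √(36 + 4)
  = √40 = 6.3246

6.3246


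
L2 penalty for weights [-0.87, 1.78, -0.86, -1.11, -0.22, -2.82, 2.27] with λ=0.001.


‖w‖₂² = (-0.87)² + (1.78)² + (-0.86)² + (-1.11)² + (-0.22)² + (-2.82)² + (2.27)²
     = 0.7569 + 3.1684 + 0.7396 + 1.2321 + 0.0484 + 7.9524 + 5.1529
     = 19.0507
λ·‖w‖₂² = 0.001·19.0507 = 0.019051

0.019051


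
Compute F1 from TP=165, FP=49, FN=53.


Precision = 165/214 = 0.771
Recall = 165/218 = 0.7569
F1 = 2·P·R/(P+R) = 2·TP/(2·TP+FP+FN) = 330/(330+49+53) = 330/432 = 0.7639

0.7639


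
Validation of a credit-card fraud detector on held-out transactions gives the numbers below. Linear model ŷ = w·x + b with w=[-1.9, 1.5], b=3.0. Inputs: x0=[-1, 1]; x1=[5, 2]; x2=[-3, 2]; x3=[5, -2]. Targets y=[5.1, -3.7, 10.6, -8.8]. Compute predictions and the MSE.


ŷ0 = (-1.9)·(-1) + (1.5)·(1) + 3.0 = 6.4
ŷ1 = (-1.9)·(5) + (1.5)·(2) + 3.0 = -3.5
ŷ2 = (-1.9)·(-3) + (1.5)·(2) + 3.0 = 11.7
ŷ3 = (-1.9)·(5) + (1.5)·(-2) + 3.0 = -9.5
errors² = [1.69, 0.04, 1.21, 0.49]
MSE = 3.4300/4 = 0.8575

0.8575


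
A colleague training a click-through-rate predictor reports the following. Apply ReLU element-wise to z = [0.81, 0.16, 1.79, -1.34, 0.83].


ReLU(0.81) = max(0, 0.81) = 0.81
ReLU(0.16) = max(0, 0.16) = 0.16
ReLU(1.79) = max(0, 1.79) = 1.79
ReLU(-1.34) = max(0, -1.34) = 0.0
ReLU(0.83) = max(0, 0.83) = 0.83
result = [0.81, 0.16, 1.79, 0.0, 0.83]

[0.81, 0.16, 1.79, 0.0, 0.83]


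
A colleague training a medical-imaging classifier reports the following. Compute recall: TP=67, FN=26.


Recall = TP/(TP+FN)
= 67/(67+26)
= 67/93 = 72.04%

72.04%


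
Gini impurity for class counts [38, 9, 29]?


Probabilities: [38/76, 9/76, 29/76] ≈ [0.5, 0.1184, 0.3816]
Σpᵢ² = (1444 + 81 + 841)/76² = 2366/5776
Gini = 1 - Σpᵢ² = 1 - 2366/5776 = 0.5904

0.5904


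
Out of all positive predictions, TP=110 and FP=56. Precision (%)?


Precision = TP/(TP+FP)
= 110/(110+56)
= 110/166 = 66.27%

66.27%


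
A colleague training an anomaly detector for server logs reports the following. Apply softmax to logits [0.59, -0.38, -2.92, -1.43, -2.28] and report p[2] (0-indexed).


Exponentials: e^0.59=1.804, e^-0.38=0.6839, e^-2.92=0.0539, e^-1.43=0.2393, e^-2.28=0.1023
Sum = 2.8834
Softmax = [0.6257, 0.2372, 0.0187, 0.083, 0.0355]
p[2] = 0.0539/2.8834 = 0.0187

0.0187


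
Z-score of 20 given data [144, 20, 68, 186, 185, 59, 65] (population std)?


μ = 103.8571, σ = 61.8557
z = (20 - 103.8571)/61.8557 = -1.3557

-1.3557


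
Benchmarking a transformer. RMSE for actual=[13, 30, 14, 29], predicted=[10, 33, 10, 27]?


MSE = 38/4 = 9.5
RMSE = √(38/4) = 3.0822

3.0822


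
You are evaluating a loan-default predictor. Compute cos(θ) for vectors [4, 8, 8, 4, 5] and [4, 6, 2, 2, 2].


A·B = 4·4 + 8·6 + 8·2 + 4·2 + 5·2 = 98
‖A‖ = √185 = 13.6015, ‖B‖ = √64 = 8
cos = 98/(√185·√64) = 98/√11840 = 0.9006

0.9006


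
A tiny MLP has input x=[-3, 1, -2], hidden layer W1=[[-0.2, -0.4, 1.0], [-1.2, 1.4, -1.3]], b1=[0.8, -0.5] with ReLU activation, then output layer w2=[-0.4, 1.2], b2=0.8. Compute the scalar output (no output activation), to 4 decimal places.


z1[0] = (-0.2)·(-3) + (-0.4)·(1) + (1.0)·(-2) + 0.8 = -1.0
z1[1] = (-1.2)·(-3) + (1.4)·(1) + (-1.3)·(-2) - 0.5 = 7.1
h = ReLU(z1) = [0.0, 7.1]
output = (-0.4)·(0.0) + (1.2)·(7.1) + 0.8 = 9.32

9.32


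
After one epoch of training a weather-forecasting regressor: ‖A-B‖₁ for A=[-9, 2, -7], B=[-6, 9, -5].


d = |-9+ 6| + |2-9| + |-7+ 5|
  = 3 + 7 + 2
  = 12

12


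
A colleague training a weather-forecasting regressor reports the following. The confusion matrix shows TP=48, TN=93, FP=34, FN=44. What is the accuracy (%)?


Accuracy = (TP+TN)/(TP+TN+FP+FN)
= (48+93)/(219)
= 141/219 = 64.38%

64.38%


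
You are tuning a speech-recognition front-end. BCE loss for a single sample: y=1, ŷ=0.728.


BCE = -[y·ln(p) + (1-y)·ln(1-p)]
= -1·ln(0.728) - 0
= -ln(0.728) = 0.3175

0.3175


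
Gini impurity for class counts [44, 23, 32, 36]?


Probabilities: [44/135, 23/135, 32/135, 36/135] ≈ [0.3259, 0.1704, 0.237, 0.2667]
Σpᵢ² = (1936 + 529 + 1024 + 1296)/135² = 4785/18225
Gini = 1 - Σpᵢ² = 1 - 4785/18225 = 0.7374

0.7374


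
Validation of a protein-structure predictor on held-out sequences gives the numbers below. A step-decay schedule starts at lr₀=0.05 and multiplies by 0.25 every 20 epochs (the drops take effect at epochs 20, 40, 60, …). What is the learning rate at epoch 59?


n_drops = ⌊59/20⌋ = 2
lr = 0.05·0.25^2 = 0.05·0.0625 = 0.003125

0.003125


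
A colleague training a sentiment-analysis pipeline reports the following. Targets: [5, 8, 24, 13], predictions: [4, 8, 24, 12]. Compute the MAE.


Absolute errors: |5-4|=1, |8-8|=0, |24-24|=0, |13-12|=1
Sum = 2
MAE = 2/4 = 1/2

1/2


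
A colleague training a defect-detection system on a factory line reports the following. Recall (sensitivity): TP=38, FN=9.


Recall = TP/(TP+FN)
= 38/(38+9)
= 38/47 = 80.85%

80.85%


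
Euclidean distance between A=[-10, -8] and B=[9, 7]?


d = √((-10-9)² + (-8-7)²)
  = √(361 + 225)
  = √586 = 24.2074

24.2074


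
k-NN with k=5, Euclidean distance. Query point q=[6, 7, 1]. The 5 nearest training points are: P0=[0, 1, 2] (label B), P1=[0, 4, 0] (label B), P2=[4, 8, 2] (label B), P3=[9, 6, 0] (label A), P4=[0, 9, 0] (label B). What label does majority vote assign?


d(q,P0) = 8.544  (label B)
d(q,P1) = 6.7823  (label B)
d(q,P2) = 2.4495  (label B)
d(q,P3) = 3.3166  (label A)
d(q,P4) = 6.4031  (label B)
Votes: A=1, B=4
Majority → B

B


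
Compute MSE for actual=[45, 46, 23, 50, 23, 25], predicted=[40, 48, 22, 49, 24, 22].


Squared errors: (45-40)²=25, (46-48)²=4, (23-22)²=1, (50-49)²=1, (23-24)²=1, (25-22)²=9
Sum = 41
MSE = 41/6 = 41/6

41/6


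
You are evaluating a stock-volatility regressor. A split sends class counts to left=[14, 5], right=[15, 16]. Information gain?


Parent = [29, 21], H_parent = 0.9815
H_left = 0.8315 (n=19), H_right = 0.9992 (n=31)
H_children = (19/50)·0.8315 + (31/50)·0.9992 = 0.9355
IG = 0.9815 - 0.9355 = 0.046

0.046


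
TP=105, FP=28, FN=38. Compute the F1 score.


Precision = 105/133 = 0.7895
Recall = 105/143 = 0.7343
F1 = 2·P·R/(P+R) = 2·TP/(2·TP+FP+FN) = 210/(210+28+38) = 210/276 = 0.7609

0.7609


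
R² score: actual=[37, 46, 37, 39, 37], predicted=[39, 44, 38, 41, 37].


ȳ = 39.2
SS_res = Σ(y-ŷ)² = 13
SS_tot = Σ(y-ȳ)² = 60.8
R² = 1 - SS_res/SS_tot = 1 - 0.2138 = 0.7862

0.7862


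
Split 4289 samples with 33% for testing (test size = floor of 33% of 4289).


Test = ⌊4289·33/100⌋ = 1415
Train = 4289 - 1415 = 2874

Train: 2874, Test: 1415


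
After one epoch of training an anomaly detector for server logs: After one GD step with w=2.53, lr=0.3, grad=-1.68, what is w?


w_new = w - α·∇
= 2.53 - 0.3·-1.68
= 2.53 + 0.504
= 3.034

3.034


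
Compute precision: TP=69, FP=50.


Precision = TP/(TP+FP)
= 69/(69+50)
= 69/119 = 57.98%

57.98%


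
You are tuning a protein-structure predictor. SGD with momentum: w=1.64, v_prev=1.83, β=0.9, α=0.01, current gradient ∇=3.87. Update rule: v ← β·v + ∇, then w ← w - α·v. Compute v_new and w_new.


v_new = 0.9·1.83 + 3.87 = 1.647 + 3.87 = 5.517
w_new = 1.64 - 0.01·5.517 = 1.64 - 0.05517 = 1.58483

v_new=5.517, w_new=1.58483


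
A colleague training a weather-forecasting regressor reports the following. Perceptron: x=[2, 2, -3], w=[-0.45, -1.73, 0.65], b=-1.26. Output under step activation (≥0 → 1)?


z = (2)·(-0.45) + (2)·(-1.73) + (-3)·(0.65) - 1.26
  = -7.57
step(z) = 0 (z<0)

0


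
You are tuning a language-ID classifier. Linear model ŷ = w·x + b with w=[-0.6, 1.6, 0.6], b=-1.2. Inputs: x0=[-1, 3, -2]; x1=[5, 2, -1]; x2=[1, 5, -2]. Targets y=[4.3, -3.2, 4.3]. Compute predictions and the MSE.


ŷ0 = (-0.6)·(-1) + (1.6)·(3) + (0.6)·(-2) - 1.2 = 3.0
ŷ1 = (-0.6)·(5) + (1.6)·(2) + (0.6)·(-1) - 1.2 = -1.6
ŷ2 = (-0.6)·(1) + (1.6)·(5) + (0.6)·(-2) - 1.2 = 5.0
errors² = [1.69, 2.56, 0.49]
MSE = 4.7400/3 = 1.58

1.58


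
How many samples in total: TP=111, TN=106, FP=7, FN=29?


Total = TP + TN + FP + FN
= 111 + 106 + 7 + 29
= 253
(Predicted positive: 118, predicted negative: 135)

253


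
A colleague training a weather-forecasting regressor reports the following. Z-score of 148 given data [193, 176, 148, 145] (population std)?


μ = 165.5, σ = 19.9562
z = (148 - 165.5)/19.9562 = -0.8769

-0.8769


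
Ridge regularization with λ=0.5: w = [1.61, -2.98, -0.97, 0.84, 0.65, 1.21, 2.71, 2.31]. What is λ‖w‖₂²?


‖w‖₂² = (1.61)² + (-2.98)² + (-0.97)² + (0.84)² + (0.65)² + (1.21)² + (2.71)² + (2.31)²
     = 2.5921 + 8.8804 + 0.9409 + 0.7056 + 0.4225 + 1.4641 + 7.3441 + 5.3361
     = 27.6858
λ·‖w‖₂² = 0.5·27.6858 = 13.8429

13.8429


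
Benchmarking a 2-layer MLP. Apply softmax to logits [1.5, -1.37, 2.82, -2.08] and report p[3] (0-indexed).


Exponentials: e^1.5=4.4817, e^-1.37=0.2541, e^2.82=16.7769, e^-2.08=0.1249
Sum = 21.6376
Softmax = [0.2071, 0.0117, 0.7754, 0.0058]
p[3] = 0.1249/21.6376 = 0.0058

0.0058


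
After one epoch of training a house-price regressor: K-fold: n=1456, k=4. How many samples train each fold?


Fold size = 1456/4 = 364
Training per fold = 1456 - 364 = 1092

1092


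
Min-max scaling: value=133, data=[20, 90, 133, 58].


min=20, max=133
(133-20)/(133-20) = 113/113 = 1.0

1.0


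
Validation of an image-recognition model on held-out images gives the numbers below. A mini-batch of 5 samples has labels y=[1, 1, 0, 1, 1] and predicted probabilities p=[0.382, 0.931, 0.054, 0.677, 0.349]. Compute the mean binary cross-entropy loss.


L[0] = -ln(0.382) = 0.9623
L[1] = -ln(0.931) = 0.0715
L[2] = -ln(1-0.054) = -ln(0.946) = 0.0555
L[3] = -ln(0.677) = 0.3901
L[4] = -ln(0.349) = 1.0527
mean = (0.9623 + 0.0715 + 0.0555 + 0.3901 + 1.0527)/5 = 0.5064

0.5064


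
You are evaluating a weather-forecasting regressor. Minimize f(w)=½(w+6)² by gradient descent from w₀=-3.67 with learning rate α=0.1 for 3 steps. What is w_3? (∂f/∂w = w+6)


step 1: grad = -3.67+6 = 2.33; w = -3.67 - 0.1·(2.33) = -3.903
step 2: grad = -3.903+6 = 2.097; w = -3.903 - 0.1·(2.097) = -4.1127
step 3: grad = -4.1127+6 = 1.8873; w = -4.1127 - 0.1·(1.8873) = -4.30143

-4.30143


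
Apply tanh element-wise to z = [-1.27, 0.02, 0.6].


tanh(-1.27) = -0.8538
tanh(0.02) = 0.02
tanh(0.6) = 0.537
result = [-0.8538, 0.02, 0.537]

[-0.8538, 0.02, 0.537]


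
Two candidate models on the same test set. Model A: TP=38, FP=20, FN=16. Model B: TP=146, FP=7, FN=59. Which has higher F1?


Model A: P=38/58=0.6552, R=38/54=0.7037, F1=2PR/(P+R)=2TP/(2TP+FP+FN)=76/112=0.6786
Model B: P=146/153=0.9542, R=146/205=0.7122, F1=2PR/(P+R)=2TP/(2TP+FP+FN)=292/358=0.8156
0.6786 < 0.8156 → Model B

Model B


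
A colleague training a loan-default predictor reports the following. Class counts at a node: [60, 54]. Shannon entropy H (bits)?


Probabilities: [60/114, 54/114] ≈ [0.5263, 0.4737]
H = -((60/114)·log₂(60/114) + (54/114)·log₂(54/114))
  = 0.998 bits

0.998 bits


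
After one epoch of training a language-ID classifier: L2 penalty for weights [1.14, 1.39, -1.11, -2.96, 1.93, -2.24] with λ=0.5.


‖w‖₂² = (1.14)² + (1.39)² + (-1.11)² + (-2.96)² + (1.93)² + (-2.24)²
     = 1.2996 + 1.9321 + 1.2321 + 8.7616 + 3.7249 + 5.0176
     = 21.9679
λ·‖w‖₂² = 0.5·21.9679 = 10.98395

10.98395


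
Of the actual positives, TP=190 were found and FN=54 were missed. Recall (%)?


Recall = TP/(TP+FN)
= 190/(190+54)
= 190/244 = 77.87%

77.87%


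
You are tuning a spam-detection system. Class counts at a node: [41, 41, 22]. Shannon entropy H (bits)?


Probabilities: [41/104, 41/104, 22/104] ≈ [0.3942, 0.3942, 0.2115]
H = -((41/104)·log₂(41/104) + (41/104)·log₂(41/104) + (22/104)·log₂(22/104))
  = 1.5329 bits

1.5329 bits


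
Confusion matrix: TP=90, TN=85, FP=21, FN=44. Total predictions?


Total = TP + TN + FP + FN
= 90 + 85 + 21 + 44
= 240
(Predicted positive: 111, predicted negative: 129)

240


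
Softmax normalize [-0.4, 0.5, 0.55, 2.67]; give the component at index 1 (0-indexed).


Exponentials: e^-0.4=0.6703, e^0.5=1.6487, e^0.55=1.7333, e^2.67=14.44
Sum = 18.4923
Softmax = [0.0362, 0.0892, 0.0937, 0.7809]
p[1] = 1.6487/18.4923 = 0.0892

0.0892


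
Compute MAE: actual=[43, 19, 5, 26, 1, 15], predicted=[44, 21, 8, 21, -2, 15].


Absolute errors: |43-44|=1, |19-21|=2, |5-8|=3, |26-21|=5, |1+ 2|=3, |15-15|=0
Sum = 14
MAE = 14/6 = 7/3

7/3


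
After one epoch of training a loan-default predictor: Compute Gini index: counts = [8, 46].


Probabilities: [8/54, 46/54] ≈ [0.1481, 0.8519]
Σpᵢ² = (64 + 2116)/54² = 2180/2916
Gini = 1 - Σpᵢ² = 1 - 2180/2916 = 0.2524

0.2524


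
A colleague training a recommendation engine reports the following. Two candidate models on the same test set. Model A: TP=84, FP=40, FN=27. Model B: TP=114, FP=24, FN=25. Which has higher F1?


Model A: P=84/124=0.6774, R=84/111=0.7568, F1=2PR/(P+R)=2TP/(2TP+FP+FN)=168/235=0.7149
Model B: P=114/138=0.8261, R=114/139=0.8201, F1=2PR/(P+R)=2TP/(2TP+FP+FN)=228/277=0.8231
0.7149 < 0.8231 → Model B

Model B


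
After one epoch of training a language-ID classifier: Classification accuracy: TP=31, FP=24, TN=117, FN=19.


Accuracy = (TP+TN)/(TP+TN+FP+FN)
= (31+117)/(191)
= 148/191 = 77.49%

77.49%


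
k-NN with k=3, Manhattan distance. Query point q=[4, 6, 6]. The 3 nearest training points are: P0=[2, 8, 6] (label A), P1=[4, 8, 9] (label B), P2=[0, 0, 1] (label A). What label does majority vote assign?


d(q,P0) = 4  (label A)
d(q,P1) = 5  (label B)
d(q,P2) = 15  (label A)
Votes: A=2, B=1
Majority → A

A


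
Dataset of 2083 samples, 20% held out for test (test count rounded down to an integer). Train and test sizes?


Test = ⌊2083·20/100⌋ = 416
Train = 2083 - 416 = 1667

Train: 1667, Test: 416


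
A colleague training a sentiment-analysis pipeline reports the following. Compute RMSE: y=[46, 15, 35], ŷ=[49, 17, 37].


MSE = 17/3 = 5.6667
RMSE = √(17/3) = 2.3805

2.3805


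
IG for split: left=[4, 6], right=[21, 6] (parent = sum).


Parent = [25, 12], H_parent = 0.909
H_left = 0.971 (n=10), H_right = 0.7642 (n=27)
H_children = (10/37)·0.971 + (27/37)·0.7642 = 0.8201
IG = 0.909 - 0.8201 = 0.0889

0.0889


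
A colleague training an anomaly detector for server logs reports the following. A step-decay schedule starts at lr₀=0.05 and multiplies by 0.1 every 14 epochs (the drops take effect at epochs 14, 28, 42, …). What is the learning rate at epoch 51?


n_drops = ⌊51/14⌋ = 3
lr = 0.05·0.1^3 = 0.05·0.001 = 0.00005

0.00005


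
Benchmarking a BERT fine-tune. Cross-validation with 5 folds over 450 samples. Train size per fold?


Fold size = 450/5 = 90
Training per fold = 450 - 90 = 360

360


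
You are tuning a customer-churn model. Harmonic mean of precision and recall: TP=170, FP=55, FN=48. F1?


Precision = 170/225 = 0.7556
Recall = 170/218 = 0.7798
F1 = 2·P·R/(P+R) = 2·TP/(2·TP+FP+FN) = 340/(340+55+48) = 340/443 = 0.7675

0.7675


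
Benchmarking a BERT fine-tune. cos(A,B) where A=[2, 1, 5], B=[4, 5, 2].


A·B = 2·4 + 1·5 + 5·2 = 23
‖A‖ = √30 = 5.4772, ‖B‖ = √45 = 6.7082
cos = 23/(√30·√45) = 23/√1350 = 0.626

0.626


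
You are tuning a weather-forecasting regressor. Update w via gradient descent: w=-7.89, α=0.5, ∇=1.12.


w_new = w - α·∇
= -7.89 - 0.5·1.12
= -7.89 - 0.56
= -8.45

-8.45


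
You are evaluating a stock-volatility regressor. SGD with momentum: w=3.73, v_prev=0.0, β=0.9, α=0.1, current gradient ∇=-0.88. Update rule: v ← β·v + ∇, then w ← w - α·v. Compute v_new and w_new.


v_new = 0.9·0.0 - 0.88 = 0 - 0.88 = -0.88
w_new = 3.73 - 0.1·-0.88 = 3.73 + 0.088 = 3.818

v_new=-0.88, w_new=3.818


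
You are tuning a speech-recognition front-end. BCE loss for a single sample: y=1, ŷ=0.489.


BCE = -[y·ln(p) + (1-y)·ln(1-p)]
= -1·ln(0.489) - 0
= -ln(0.489) = 0.7154

0.7154


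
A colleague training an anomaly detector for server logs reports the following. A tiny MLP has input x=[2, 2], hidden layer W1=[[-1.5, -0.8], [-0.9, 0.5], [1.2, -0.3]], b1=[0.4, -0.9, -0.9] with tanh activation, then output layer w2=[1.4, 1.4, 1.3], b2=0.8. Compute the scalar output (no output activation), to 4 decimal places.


z1[0] = (-1.5)·(2) + (-0.8)·(2) + 0.4 = -4.2
z1[1] = (-0.9)·(2) + (0.5)·(2) - 0.9 = -1.7
z1[2] = (1.2)·(2) + (-0.3)·(2) - 0.9 = 0.9
h = tanh(z1) = [-0.9996, -0.9354, 0.7163]
output = (1.4)·(-0.9996) + (1.4)·(-0.9354) + (1.3)·(0.7163) + 0.8 = -0.9778

-0.9778


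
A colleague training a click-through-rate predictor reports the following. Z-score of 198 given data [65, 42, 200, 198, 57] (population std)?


μ = 112.4, σ = 71.096
z = (198 - 112.4)/71.096 = 1.204

1.204


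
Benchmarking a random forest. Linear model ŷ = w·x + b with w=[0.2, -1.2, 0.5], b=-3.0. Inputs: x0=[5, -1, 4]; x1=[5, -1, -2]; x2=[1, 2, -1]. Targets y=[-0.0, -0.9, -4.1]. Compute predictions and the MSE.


ŷ0 = (0.2)·(5) + (-1.2)·(-1) + (0.5)·(4) - 3.0 = 1.2
ŷ1 = (0.2)·(5) + (-1.2)·(-1) + (0.5)·(-2) - 3.0 = -1.8
ŷ2 = (0.2)·(1) + (-1.2)·(2) + (0.5)·(-1) - 3.0 = -5.7
errors² = [1.44, 0.81, 2.56]
MSE = 4.8100/3 = 1.6033

1.6033


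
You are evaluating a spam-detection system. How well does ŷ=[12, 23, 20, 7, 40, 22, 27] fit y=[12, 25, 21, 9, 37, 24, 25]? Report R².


ȳ = 21.8571
SS_res = Σ(y-ŷ)² = 26
SS_tot = Σ(y-ȳ)² = 516.86
R² = 1 - SS_res/SS_tot = 1 - 0.0503 = 0.9497

0.9497


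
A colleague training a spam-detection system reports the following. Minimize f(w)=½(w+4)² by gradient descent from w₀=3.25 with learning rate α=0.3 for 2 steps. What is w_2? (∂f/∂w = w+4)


step 1: grad = 3.25+4 = 7.25; w = 3.25 - 0.3·(7.25) = 1.075
step 2: grad = 1.075+4 = 5.075; w = 1.075 - 0.3·(5.075) = -0.4475

-0.4475


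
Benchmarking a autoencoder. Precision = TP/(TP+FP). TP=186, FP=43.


Precision = TP/(TP+FP)
= 186/(186+43)
= 186/229 = 81.22%

81.22%


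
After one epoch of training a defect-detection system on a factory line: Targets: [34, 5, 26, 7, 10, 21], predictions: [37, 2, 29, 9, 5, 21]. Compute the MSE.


Squared errors: (34-37)²=9, (5-2)²=9, (26-29)²=9, (7-9)²=4, (10-5)²=25, (21-21)²=0
Sum = 56
MSE = 56/6 = 28/3

28/3


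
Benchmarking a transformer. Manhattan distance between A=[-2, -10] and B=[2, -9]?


d = |-2-2| + |-10+ 9|
  = 4 + 1
  = 5

5


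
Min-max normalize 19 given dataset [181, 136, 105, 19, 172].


min=19, max=181
(19-19)/(181-19) = 0/162 = 0.0

0.0


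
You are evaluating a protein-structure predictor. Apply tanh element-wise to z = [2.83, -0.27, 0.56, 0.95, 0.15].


tanh(2.83) = 0.9931
tanh(-0.27) = -0.2636
tanh(0.56) = 0.508
tanh(0.95) = 0.7398
tanh(0.15) = 0.1489
result = [0.9931, -0.2636, 0.508, 0.7398, 0.1489]

[0.9931, -0.2636, 0.508, 0.7398, 0.1489]


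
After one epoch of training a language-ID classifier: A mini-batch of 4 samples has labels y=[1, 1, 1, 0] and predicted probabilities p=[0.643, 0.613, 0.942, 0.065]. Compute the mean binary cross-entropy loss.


L[0] = -ln(0.643) = 0.4416
L[1] = -ln(0.613) = 0.4894
L[2] = -ln(0.942) = 0.0598
L[3] = -ln(1-0.065) = -ln(0.935) = 0.0672
mean = (0.4416 + 0.4894 + 0.0598 + 0.0672)/4 = 0.2645

0.2645


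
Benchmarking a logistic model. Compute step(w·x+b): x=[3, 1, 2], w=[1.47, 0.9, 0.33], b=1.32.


z = (3)·(1.47) + (1)·(0.9) + (2)·(0.33) + 1.32
  = 7.29
step(z) = 1 (z≥0)

1


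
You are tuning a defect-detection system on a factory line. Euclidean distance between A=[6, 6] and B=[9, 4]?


d = √((6-9)² + (6-4)²)
  = √(9 + 4)
  = √13 = 3.6056

3.6056


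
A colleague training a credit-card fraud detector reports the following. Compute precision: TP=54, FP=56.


Precision = TP/(TP+FP)
= 54/(54+56)
= 54/110 = 49.09%

49.09%


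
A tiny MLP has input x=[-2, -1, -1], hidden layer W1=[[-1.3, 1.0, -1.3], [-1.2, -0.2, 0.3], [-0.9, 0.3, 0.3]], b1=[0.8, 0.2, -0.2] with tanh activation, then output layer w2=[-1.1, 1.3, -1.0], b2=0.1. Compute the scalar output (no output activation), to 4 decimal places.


z1[0] = (-1.3)·(-2) + (1.0)·(-1) + (-1.3)·(-1) + 0.8 = 3.7
z1[1] = (-1.2)·(-2) + (-0.2)·(-1) + (0.3)·(-1) + 0.2 = 2.5
z1[2] = (-0.9)·(-2) + (0.3)·(-1) + (0.3)·(-1) - 0.2 = 1.0
h = tanh(z1) = [0.9988, 0.9866, 0.7616]
output = (-1.1)·(0.9988) + (1.3)·(0.9866) + (-1.0)·(0.7616) + 0.1 = -0.4777

-0.4777


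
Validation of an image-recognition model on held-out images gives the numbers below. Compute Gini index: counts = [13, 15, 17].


Probabilities: [13/45, 15/45, 17/45] ≈ [0.2889, 0.3333, 0.3778]
Σpᵢ² = (169 + 225 + 289)/45² = 683/2025
Gini = 1 - Σpᵢ² = 1 - 683/2025 = 0.6627

0.6627


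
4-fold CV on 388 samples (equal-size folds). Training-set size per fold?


Fold size = 388/4 = 97
Training per fold = 388 - 97 = 291

291


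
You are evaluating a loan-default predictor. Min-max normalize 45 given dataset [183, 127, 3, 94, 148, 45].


min=3, max=183
(45-3)/(183-3) = 42/180 = 0.2333

0.2333


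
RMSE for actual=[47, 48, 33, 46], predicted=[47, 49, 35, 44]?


MSE = 9/4 = 2.25
RMSE = √(9/4) = 1.5

1.5
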